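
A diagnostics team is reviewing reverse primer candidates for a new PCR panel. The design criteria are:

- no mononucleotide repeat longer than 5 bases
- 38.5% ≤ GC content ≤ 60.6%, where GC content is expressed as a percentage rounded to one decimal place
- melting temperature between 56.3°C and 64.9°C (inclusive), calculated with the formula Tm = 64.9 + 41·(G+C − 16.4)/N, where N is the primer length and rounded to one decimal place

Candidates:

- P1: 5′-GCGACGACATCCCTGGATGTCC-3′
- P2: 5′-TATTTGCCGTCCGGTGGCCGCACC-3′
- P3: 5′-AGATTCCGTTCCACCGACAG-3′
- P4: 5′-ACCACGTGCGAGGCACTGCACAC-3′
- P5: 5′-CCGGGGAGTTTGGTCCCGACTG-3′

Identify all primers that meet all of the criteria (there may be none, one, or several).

None of the candidates satisfy all criteria.

P1 (22 nt, A=4 T=4 G=6 C=8): longest run = 3 ✓; GC 14/22 = 63.6%, outside 38.5–60.6% ✗; Tm = 64.9 + 41·(14 − 16.4)/22 = 60.4°C ✓ — fails.
P2 (24 nt, A=2 T=6 G=7 C=9): longest run = 3 ✓; GC 16/24 = 66.7%, outside 38.5–60.6% ✗; Tm = 64.9 + 41·(16 − 16.4)/24 = 64.2°C ✓ — fails.
P3 (20 nt, A=5 T=4 G=4 C=7): longest run = 2 ✓; GC 11/20 = 55.0% ✓; Tm = 64.9 + 41·(11 − 16.4)/20 = 53.8°C, outside 56.3–64.9°C ✗ — fails.
P4 (23 nt, A=6 T=2 G=6 C=9): longest run = 2 ✓; GC 15/23 = 65.2%, outside 38.5–60.6% ✗; Tm = 64.9 + 41·(15 − 16.4)/23 = 62.4°C ✓ — fails.
P5 (22 nt, A=2 T=5 G=9 C=6): longest run = 4 ✓; GC 15/22 = 68.2%, outside 38.5–60.6% ✗; Tm = 64.9 + 41·(15 − 16.4)/22 = 62.3°C ✓ — fails.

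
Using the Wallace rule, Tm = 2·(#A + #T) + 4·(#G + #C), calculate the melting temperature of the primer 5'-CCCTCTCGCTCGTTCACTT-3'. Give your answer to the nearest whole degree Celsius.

60°C

Base counts: A=1, T=7, G=2, C=9 (length 19).
Tm = 2·(1+7) + 4·(2+9) = 2·8 + 4·11 = 16 + 44 = 60°C.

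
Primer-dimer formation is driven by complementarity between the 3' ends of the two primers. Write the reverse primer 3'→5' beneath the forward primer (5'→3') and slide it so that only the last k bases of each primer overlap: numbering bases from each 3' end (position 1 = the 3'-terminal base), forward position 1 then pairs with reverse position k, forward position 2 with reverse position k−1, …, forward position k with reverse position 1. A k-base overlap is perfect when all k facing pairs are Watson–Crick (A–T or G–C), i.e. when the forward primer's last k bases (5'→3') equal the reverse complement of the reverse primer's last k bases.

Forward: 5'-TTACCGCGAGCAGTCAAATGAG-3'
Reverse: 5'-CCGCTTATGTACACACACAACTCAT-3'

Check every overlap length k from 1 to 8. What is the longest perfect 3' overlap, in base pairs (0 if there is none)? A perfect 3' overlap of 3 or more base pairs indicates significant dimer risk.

Longest perfect overlap: 5 complementary base pairs; significant dimer risk (threshold 3).

Last 8 bases (5'→3') — forward …CAAATGAG, reverse …CAACTCAT.
Reverse complement of the reverse primer's last 8 bases: ATGAGTTG; its first k bases are the reverse complement of the reverse primer's last k bases, so a perfect k-base overlap needs the forward primer's last k bases to equal them.
Comparing (forward last k vs required): k=1: G vs A ✗; k=2: AG vs AT ✗; k=3: GAG vs ATG ✗; k=4: TGAG vs ATGA ✗; k=5: ATGAG vs ATGAG ✓; k=6: AATGAG vs ATGAGT ✗; k=7: AAATGAG vs ATGAGTT ✗; k=8: CAAATGAG vs ATGAGTTG ✗.
Only k = 5 is perfect, so the longest perfect 3' overlap is 5.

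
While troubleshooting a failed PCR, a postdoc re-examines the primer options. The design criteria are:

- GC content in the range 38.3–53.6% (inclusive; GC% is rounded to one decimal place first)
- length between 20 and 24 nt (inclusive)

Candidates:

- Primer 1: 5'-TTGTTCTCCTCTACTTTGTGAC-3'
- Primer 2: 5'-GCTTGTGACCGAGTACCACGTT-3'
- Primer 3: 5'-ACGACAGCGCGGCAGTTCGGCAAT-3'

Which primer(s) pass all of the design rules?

Primer 1 only.

Primer 1 (22 nt, A=2 T=11 G=3 C=6): GC 9/22 = 40.9% ✓; length 22 ✓ — passes.
Primer 2 (22 nt, A=4 T=6 G=6 C=6): GC 12/22 = 54.5%, outside 38.3–53.6% ✗; length 22 ✓ — fails.
Primer 3 (24 nt, A=6 T=3 G=8 C=7): GC 15/24 = 62.5%, outside 38.3–53.6% ✗; length 24 ✓ — fails.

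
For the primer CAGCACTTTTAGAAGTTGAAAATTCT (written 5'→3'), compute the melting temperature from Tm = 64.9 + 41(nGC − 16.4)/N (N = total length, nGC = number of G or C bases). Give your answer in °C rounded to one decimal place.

51.7°C

Base counts: A=9, T=9, G=4, C=4; G+C = 8, N = 26.
Tm = 64.9 + 41·(8 − 16.4)/26 = 64.9 + -344.40/26 = 51.7°C.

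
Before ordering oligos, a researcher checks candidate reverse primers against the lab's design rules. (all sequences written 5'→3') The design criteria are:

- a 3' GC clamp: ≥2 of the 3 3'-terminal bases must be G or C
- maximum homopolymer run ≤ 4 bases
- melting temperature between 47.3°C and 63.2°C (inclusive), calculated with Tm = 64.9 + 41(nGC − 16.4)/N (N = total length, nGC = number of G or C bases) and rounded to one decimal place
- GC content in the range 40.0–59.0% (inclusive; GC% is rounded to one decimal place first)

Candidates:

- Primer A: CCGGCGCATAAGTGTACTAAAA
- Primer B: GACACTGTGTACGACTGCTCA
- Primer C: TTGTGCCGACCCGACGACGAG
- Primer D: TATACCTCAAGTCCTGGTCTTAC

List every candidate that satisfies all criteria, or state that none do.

None of the candidates satisfy all criteria.

Primer A (22 nt, A=8 T=4 G=5 C=5): 3' end AAA has 0 G/C, need ≥2 ✗; longest run = 4 ✓; Tm = 64.9 + 41·(10 − 16.4)/22 = 53.0°C ✓; GC 10/22 = 45.5% ✓ — fails.
Primer B (21 nt, A=5 T=5 G=5 C=6): 3' end TCA has 1 G/C, need ≥2 ✗; longest run = 1 ✓; Tm = 64.9 + 41·(11 − 16.4)/21 = 54.4°C ✓; GC 11/21 = 52.4% ✓ — fails.
Primer C (21 nt, A=4 T=3 G=7 C=7): 3' end GAG has 2 G/C ✓; longest run = 3 ✓; Tm = 64.9 + 41·(14 − 16.4)/21 = 60.2°C ✓; GC 14/21 = 66.7%, outside 40.0–59.0% ✗ — fails.
Primer D (23 nt, A=5 T=8 G=3 C=7): 3' end TAC has 1 G/C, need ≥2 ✗; longest run = 2 ✓; Tm = 64.9 + 41·(10 − 16.4)/23 = 53.5°C ✓; GC 10/23 = 43.5% ✓ — fails.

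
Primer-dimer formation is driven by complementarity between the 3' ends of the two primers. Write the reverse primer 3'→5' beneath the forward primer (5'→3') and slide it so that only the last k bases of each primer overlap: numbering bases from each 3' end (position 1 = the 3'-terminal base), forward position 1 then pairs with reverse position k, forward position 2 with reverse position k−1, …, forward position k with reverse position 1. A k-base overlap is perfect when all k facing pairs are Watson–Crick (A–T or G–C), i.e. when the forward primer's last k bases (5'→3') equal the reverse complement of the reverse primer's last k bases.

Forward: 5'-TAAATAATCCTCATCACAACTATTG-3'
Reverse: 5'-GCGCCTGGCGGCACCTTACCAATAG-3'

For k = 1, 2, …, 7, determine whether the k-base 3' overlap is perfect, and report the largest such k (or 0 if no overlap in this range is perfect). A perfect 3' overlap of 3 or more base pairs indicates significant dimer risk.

Last 7 bases (5'→3') — forward …ACTATTG, reverse …CCAATAG.
Reverse complement of the reverse primer's last 7 bases: CTATTGG; its first k bases are the reverse complement of the reverse primer's last k bases, so a perfect k-base overlap needs the forward primer's last k bases to equal them.
Comparing (forward last k vs required): k=1: G vs C ✗; k=2: TG vs CT ✗; k=3: TTG vs CTA ✗; k=4: ATTG vs CTAT ✗; k=5: TATTG vs CTATT ✗; k=6: CTATTG vs CTATTG ✓; k=7: ACTATTG vs CTATTGG ✗.
Only k = 6 is perfect, so the longest perfect 3' overlap is 6.

Longest perfect overlap: 6 complementary base pairs; significant dimer risk (threshold 3).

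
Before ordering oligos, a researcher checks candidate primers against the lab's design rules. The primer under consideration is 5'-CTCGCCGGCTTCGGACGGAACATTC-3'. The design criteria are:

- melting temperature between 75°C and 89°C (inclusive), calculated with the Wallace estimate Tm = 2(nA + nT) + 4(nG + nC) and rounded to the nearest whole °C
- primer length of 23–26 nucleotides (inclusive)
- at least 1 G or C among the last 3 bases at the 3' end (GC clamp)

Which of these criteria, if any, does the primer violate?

Base counts: A=4, T=5, G=7, C=9 (length 25).
Tm: Tm = 2·9 + 4·16 = 82°C ✓
length: length 25 ✓
GC clamp: 3' end TTC has 1 G/C ✓

Meets all criteria.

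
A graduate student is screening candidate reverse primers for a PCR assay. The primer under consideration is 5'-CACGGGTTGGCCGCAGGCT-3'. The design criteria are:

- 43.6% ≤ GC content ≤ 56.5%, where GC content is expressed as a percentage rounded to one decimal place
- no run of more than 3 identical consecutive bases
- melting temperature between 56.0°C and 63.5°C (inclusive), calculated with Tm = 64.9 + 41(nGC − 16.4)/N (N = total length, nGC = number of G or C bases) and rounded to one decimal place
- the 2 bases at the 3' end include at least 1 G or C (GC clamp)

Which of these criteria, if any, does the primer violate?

Base counts: A=2, T=3, G=8, C=6 (length 19).
GC content: GC 14/19 = 73.7%, outside 43.6–56.5% ✗
homopolymer run: longest run = 3 ✓
Tm: Tm = 64.9 + 41·(14 − 16.4)/19 = 59.7°C ✓
GC clamp: 3' end CT has 1 G/C ✓

Fails: GC content.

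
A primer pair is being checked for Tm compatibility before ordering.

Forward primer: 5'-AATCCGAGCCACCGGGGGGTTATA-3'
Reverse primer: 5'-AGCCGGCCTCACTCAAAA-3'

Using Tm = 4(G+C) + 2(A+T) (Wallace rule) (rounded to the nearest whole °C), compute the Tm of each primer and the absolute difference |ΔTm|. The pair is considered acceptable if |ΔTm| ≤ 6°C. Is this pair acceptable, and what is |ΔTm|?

|ΔTm| = 20°C; the pair is not acceptable.

Forward: A=6 T=4 G=8 C=6 → Tm = 2·10 + 4·14 = 76°C.
Reverse: A=6 T=2 G=3 C=7 → Tm = 2·8 + 4·10 = 56°C.
|ΔTm| = |76 − 56| = 20°C, > 6°C.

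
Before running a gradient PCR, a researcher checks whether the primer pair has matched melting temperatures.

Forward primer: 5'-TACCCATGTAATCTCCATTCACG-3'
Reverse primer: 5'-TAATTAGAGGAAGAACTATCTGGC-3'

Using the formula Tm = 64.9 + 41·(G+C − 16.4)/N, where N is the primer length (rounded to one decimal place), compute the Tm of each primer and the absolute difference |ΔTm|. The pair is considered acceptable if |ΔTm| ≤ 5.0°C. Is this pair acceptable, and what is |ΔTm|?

|ΔTm| = 1.2°C; the pair is acceptable.

Forward: G+C = 10, N = 23 → Tm = 64.9 + 41·(10 − 16.4)/23 = 53.5°C.
Reverse: G+C = 9, N = 24 → Tm = 64.9 + 41·(9 − 16.4)/24 = 52.3°C.
|ΔTm| = |53.5 − 52.3| = 1.2°C, ≤ 5.0°C.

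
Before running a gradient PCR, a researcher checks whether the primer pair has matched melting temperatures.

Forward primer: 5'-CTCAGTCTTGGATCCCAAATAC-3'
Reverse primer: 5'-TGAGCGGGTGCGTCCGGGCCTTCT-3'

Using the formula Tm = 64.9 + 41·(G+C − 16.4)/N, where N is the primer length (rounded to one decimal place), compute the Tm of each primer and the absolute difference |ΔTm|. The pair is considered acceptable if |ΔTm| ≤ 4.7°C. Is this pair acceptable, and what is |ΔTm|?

|ΔTm| = 12.9°C; the pair is not acceptable.

Forward: G+C = 10, N = 22 → Tm = 64.9 + 41·(10 − 16.4)/22 = 53.0°C.
Reverse: G+C = 17, N = 24 → Tm = 64.9 + 41·(17 − 16.4)/24 = 65.9°C.
|ΔTm| = |53.0 − 65.9| = 12.9°C, > 4.7°C.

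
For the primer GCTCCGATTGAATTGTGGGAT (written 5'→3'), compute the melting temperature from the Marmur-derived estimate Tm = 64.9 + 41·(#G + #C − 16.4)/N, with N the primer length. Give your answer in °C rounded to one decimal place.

52.4°C

Base counts: A=4, T=7, G=7, C=3; G+C = 10, N = 21.
Tm = 64.9 + 41·(10 − 16.4)/21 = 64.9 + -262.40/21 = 52.4°C.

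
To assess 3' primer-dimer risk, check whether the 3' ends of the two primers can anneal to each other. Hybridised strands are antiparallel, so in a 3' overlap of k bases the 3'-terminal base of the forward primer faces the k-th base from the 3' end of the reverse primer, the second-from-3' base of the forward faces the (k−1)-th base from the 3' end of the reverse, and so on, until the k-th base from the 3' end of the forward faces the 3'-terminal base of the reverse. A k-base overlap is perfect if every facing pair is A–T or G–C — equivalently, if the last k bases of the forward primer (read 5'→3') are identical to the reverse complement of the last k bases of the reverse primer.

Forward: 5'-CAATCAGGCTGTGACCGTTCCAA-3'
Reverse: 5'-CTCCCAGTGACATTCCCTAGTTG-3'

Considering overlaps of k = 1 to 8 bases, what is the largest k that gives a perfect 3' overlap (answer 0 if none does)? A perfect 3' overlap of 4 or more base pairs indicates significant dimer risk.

Longest perfect overlap: 3 complementary base pairs; below the dimer-risk threshold (threshold 4).

Last 8 bases (5'→3') — forward …CGTTCCAA, reverse …CCTAGTTG.
Reverse complement of the reverse primer's last 8 bases: CAACTAGG; its first k bases are the reverse complement of the reverse primer's last k bases, so a perfect k-base overlap needs the forward primer's last k bases to equal them.
Comparing (forward last k vs required): k=1: A vs C ✗; k=2: AA vs CA ✗; k=3: CAA vs CAA ✓; k=4: CCAA vs CAAC ✗; k=5: TCCAA vs CAACT ✗; k=6: TTCCAA vs CAACTA ✗; k=7: GTTCCAA vs CAACTAG ✗; k=8: CGTTCCAA vs CAACTAGG ✗.
Only k = 3 is perfect, so the longest perfect 3' overlap is 3.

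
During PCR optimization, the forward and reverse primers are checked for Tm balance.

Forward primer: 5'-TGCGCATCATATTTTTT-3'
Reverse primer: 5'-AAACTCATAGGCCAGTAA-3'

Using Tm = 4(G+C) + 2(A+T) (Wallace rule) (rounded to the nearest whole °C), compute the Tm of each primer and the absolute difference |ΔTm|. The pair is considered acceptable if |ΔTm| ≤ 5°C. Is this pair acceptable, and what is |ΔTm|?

Forward: A=3 T=9 G=2 C=3 → Tm = 2·12 + 4·5 = 44°C.
Reverse: A=8 T=3 G=3 C=4 → Tm = 2·11 + 4·7 = 50°C.
|ΔTm| = |44 − 50| = 6°C, > 5°C.

|ΔTm| = 6°C; the pair is not acceptable.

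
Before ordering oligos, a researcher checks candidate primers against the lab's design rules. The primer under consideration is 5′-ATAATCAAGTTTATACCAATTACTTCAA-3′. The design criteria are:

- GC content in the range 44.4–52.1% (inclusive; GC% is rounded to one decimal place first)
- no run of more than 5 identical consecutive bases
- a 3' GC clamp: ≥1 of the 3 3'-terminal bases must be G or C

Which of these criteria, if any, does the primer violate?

Fails: GC content.

Base counts: A=12, T=10, G=1, C=5 (length 28).
GC content: GC 6/28 = 21.4%, outside 44.4–52.1% ✗
homopolymer run: longest run = 3 ✓
GC clamp: 3' end CAA has 1 G/C ✓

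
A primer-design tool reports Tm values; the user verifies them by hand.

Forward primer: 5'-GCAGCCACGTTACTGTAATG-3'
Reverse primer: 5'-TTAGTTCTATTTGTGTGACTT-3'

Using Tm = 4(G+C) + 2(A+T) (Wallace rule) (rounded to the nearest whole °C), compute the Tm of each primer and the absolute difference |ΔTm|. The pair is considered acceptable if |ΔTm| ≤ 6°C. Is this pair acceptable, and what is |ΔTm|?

|ΔTm| = 6°C; the pair is acceptable.

Forward: A=5 T=5 G=5 C=5 → Tm = 2·10 + 4·10 = 60°C.
Reverse: A=3 T=12 G=4 C=2 → Tm = 2·15 + 4·6 = 54°C.
|ΔTm| = |60 − 54| = 6°C, ≤ 6°C.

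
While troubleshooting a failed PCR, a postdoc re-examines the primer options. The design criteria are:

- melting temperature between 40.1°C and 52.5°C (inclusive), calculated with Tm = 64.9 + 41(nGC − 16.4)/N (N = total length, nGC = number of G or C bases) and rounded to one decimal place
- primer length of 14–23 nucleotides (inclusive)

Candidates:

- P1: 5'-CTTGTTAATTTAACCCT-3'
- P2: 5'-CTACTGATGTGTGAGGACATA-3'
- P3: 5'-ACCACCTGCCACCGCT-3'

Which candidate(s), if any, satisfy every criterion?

P2 and P3.

P1 (17 nt, A=4 T=8 G=1 C=4): Tm = 64.9 + 41·(5 − 16.4)/17 = 37.4°C, outside 40.1–52.5°C ✗; length 17 ✓ — fails.
P2 (21 nt, A=6 T=6 G=6 C=3): Tm = 64.9 + 41·(9 − 16.4)/21 = 50.5°C ✓; length 21 ✓ — passes.
P3 (16 nt, A=3 T=2 G=2 C=9): Tm = 64.9 + 41·(11 − 16.4)/16 = 51.1°C ✓; length 16 ✓ — passes.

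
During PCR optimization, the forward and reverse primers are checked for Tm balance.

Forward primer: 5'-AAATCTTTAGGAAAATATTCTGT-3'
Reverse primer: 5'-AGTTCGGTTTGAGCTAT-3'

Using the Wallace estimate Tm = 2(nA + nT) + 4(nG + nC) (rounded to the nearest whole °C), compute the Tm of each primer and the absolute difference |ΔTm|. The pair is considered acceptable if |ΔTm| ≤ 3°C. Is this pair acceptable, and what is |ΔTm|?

Forward: A=9 T=9 G=3 C=2 → Tm = 2·18 + 4·5 = 56°C.
Reverse: A=3 T=7 G=5 C=2 → Tm = 2·10 + 4·7 = 48°C.
|ΔTm| = |56 − 48| = 8°C, > 3°C.

|ΔTm| = 8°C; the pair is not acceptable.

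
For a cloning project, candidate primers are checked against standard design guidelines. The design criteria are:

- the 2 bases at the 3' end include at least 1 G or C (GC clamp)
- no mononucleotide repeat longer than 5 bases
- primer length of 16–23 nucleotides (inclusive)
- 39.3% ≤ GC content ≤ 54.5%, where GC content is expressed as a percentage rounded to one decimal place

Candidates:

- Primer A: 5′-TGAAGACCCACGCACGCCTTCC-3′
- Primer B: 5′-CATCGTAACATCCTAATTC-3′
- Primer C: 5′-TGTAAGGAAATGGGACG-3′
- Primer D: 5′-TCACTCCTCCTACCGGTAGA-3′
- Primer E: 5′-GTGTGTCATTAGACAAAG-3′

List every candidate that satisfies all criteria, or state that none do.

Primer C only.

Primer A (22 nt, A=5 T=3 G=4 C=10): 3' end CC has 2 G/C ✓; longest run = 3 ✓; length 22 ✓; GC 14/22 = 63.6%, outside 39.3–54.5% ✗ — fails.
Primer B (19 nt, A=6 T=6 G=1 C=6): 3' end TC has 1 G/C ✓; longest run = 2 ✓; length 19 ✓; GC 7/19 = 36.8%, outside 39.3–54.5% ✗ — fails.
Primer C (17 nt, A=6 T=3 G=7 C=1): 3' end CG has 2 G/C ✓; longest run = 3 ✓; length 17 ✓; GC 8/17 = 47.1% ✓ — passes.
Primer D (20 nt, A=4 T=5 G=3 C=8): 3' end GA has 1 G/C ✓; longest run = 2 ✓; length 20 ✓; GC 11/20 = 55.0%, outside 39.3–54.5% ✗ — fails.
Primer E (18 nt, A=6 T=5 G=5 C=2): 3' end AG has 1 G/C ✓; longest run = 3 ✓; length 18 ✓; GC 7/18 = 38.9%, outside 39.3–54.5% ✗ — fails.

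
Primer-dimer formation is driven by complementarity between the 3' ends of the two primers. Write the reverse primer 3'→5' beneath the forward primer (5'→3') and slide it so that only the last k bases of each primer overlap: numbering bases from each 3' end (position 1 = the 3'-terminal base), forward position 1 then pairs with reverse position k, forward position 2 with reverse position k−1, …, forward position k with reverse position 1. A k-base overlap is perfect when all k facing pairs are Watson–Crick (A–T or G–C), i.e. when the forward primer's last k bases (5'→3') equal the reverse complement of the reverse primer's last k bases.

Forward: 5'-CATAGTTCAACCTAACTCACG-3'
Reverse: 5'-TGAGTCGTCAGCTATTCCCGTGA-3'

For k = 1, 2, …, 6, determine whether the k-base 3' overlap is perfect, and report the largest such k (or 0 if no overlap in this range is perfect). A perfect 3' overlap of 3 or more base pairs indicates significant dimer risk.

Last 6 bases (5'→3') — forward …CTCACG, reverse …CCGTGA.
Reverse complement of the reverse primer's last 6 bases: TCACGG; its first k bases are the reverse complement of the reverse primer's last k bases, so a perfect k-base overlap needs the forward primer's last k bases to equal them.
Comparing (forward last k vs required): k=1: G vs T ✗; k=2: CG vs TC ✗; k=3: ACG vs TCA ✗; k=4: CACG vs TCAC ✗; k=5: TCACG vs TCACG ✓; k=6: CTCACG vs TCACGG ✗.
Only k = 5 is perfect, so the longest perfect 3' overlap is 5.

Longest perfect overlap: 5 complementary base pairs; significant dimer risk (threshold 3).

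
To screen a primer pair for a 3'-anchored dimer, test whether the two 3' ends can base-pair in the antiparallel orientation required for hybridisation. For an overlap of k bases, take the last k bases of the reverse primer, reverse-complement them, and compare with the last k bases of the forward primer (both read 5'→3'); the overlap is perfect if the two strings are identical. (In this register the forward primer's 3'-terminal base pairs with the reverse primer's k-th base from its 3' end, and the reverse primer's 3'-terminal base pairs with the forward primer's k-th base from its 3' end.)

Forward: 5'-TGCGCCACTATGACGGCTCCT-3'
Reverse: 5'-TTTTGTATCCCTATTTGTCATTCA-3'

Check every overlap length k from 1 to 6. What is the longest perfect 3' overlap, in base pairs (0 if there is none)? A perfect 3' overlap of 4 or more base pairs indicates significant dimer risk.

Last 6 bases (5'→3') — forward …GCTCCT, reverse …CATTCA.
Reverse complement of the reverse primer's last 6 bases: TGAATG; its first k bases are the reverse complement of the reverse primer's last k bases, so a perfect k-base overlap needs the forward primer's last k bases to equal them.
Comparing (forward last k vs required): k=1: T vs T ✓; k=2: CT vs TG ✗; k=3: CCT vs TGA ✗; k=4: TCCT vs TGAA ✗; k=5: CTCCT vs TGAAT ✗; k=6: GCTCCT vs TGAATG ✗.
Only k = 1 is perfect, so the longest perfect 3' overlap is 1.

Longest perfect overlap: 1 complementary base pair; below the dimer-risk threshold (threshold 4).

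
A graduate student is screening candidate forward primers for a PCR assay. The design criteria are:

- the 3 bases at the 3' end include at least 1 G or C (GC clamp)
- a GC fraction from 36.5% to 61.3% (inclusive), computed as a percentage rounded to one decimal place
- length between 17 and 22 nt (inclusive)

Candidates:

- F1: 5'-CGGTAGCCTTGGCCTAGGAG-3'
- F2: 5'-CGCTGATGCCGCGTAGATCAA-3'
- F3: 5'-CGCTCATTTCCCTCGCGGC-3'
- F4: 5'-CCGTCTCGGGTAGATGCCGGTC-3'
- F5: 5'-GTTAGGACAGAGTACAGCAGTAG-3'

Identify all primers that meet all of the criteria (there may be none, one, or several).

F2 only.

F1 (20 nt, A=3 T=4 G=8 C=5): 3' end GAG has 2 G/C ✓; GC 13/20 = 65.0%, outside 36.5–61.3% ✗; length 20 ✓ — fails.
F2 (21 nt, A=5 T=4 G=6 C=6): 3' end CAA has 1 G/C ✓; GC 12/21 = 57.1% ✓; length 21 ✓ — passes.
F3 (19 nt, A=1 T=5 G=4 C=9): 3' end GGC has 3 G/C ✓; GC 13/19 = 68.4%, outside 36.5–61.3% ✗; length 19 ✓ — fails.
F4 (22 nt, A=2 T=5 G=8 C=7): 3' end GTC has 2 G/C ✓; GC 15/22 = 68.2%, outside 36.5–61.3% ✗; length 22 ✓ — fails.
F5 (23 nt, A=8 T=4 G=8 C=3): 3' end TAG has 1 G/C ✓; GC 11/23 = 47.8% ✓; length 23, outside 17–22 ✗ — fails.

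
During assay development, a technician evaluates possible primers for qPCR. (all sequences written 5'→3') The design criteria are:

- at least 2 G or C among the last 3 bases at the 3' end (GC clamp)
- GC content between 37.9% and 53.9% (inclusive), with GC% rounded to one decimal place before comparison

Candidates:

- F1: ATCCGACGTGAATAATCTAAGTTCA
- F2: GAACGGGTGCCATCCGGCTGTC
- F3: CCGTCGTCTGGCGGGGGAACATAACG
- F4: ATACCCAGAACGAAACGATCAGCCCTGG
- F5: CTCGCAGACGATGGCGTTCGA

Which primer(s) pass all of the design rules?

F1 (25 nt, A=9 T=7 G=4 C=5): 3' end TCA has 1 G/C, need ≥2 ✗; GC 9/25 = 36.0%, outside 37.9–53.9% ✗ — fails.
F2 (22 nt, A=3 T=4 G=8 C=7): 3' end GTC has 2 G/C ✓; GC 15/22 = 68.2%, outside 37.9–53.9% ✗ — fails.
F3 (26 nt, A=5 T=4 G=10 C=7): 3' end ACG has 2 G/C ✓; GC 17/26 = 65.4%, outside 37.9–53.9% ✗ — fails.
F4 (28 nt, A=10 T=3 G=6 C=9): 3' end TGG has 2 G/C ✓; GC 15/28 = 53.6% ✓ — passes.
F5 (21 nt, A=4 T=4 G=7 C=6): 3' end CGA has 2 G/C ✓; GC 13/21 = 61.9%, outside 37.9–53.9% ✗ — fails.

F4 only.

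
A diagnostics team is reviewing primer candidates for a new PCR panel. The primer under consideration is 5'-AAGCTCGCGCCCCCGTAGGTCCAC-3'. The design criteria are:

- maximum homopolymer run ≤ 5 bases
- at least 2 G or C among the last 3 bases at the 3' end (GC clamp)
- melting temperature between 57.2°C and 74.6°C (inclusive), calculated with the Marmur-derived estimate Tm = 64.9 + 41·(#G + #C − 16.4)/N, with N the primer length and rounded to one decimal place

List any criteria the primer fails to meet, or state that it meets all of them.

Meets all criteria.

Base counts: A=4, T=3, G=6, C=11 (length 24).
homopolymer run: longest run = 5 ✓
GC clamp: 3' end CAC has 2 G/C ✓
Tm: Tm = 64.9 + 41·(17 − 16.4)/24 = 65.9°C ✓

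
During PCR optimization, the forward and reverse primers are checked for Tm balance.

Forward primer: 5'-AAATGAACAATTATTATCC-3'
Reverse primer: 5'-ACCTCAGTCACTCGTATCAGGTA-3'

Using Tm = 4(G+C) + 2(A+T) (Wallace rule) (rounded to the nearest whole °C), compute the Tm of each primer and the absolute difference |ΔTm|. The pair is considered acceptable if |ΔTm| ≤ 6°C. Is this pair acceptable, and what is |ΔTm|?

|ΔTm| = 22°C; the pair is not acceptable.

Forward: A=9 T=6 G=1 C=3 → Tm = 2·15 + 4·4 = 46°C.
Reverse: A=6 T=6 G=4 C=7 → Tm = 2·12 + 4·11 = 68°C.
|ΔTm| = |46 − 68| = 22°C, > 6°C.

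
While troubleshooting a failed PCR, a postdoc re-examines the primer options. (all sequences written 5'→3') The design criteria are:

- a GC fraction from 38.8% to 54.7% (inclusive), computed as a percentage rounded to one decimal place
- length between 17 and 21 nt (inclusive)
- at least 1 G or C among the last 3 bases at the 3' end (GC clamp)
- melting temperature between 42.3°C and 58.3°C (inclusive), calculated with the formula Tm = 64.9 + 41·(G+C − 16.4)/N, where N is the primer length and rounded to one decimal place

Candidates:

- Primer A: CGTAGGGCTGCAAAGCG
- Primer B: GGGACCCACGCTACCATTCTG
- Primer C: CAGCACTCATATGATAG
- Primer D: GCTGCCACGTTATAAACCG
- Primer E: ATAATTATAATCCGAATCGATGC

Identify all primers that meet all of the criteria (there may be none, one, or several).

Primer D only.

Primer A (17 nt, A=4 T=2 G=7 C=4): GC 11/17 = 64.7%, outside 38.8–54.7% ✗; length 17 ✓; 3' end GCG has 3 G/C ✓; Tm = 64.9 + 41·(11 − 16.4)/17 = 51.9°C ✓ — fails.
Primer B (21 nt, A=4 T=4 G=5 C=8): GC 13/21 = 61.9%, outside 38.8–54.7% ✗; length 21 ✓; 3' end CTG has 2 G/C ✓; Tm = 64.9 + 41·(13 − 16.4)/21 = 58.3°C ✓ — fails.
Primer C (17 nt, A=6 T=4 G=3 C=4): GC 7/17 = 41.2% ✓; length 17 ✓; 3' end TAG has 1 G/C ✓; Tm = 64.9 + 41·(7 − 16.4)/17 = 42.2°C, outside 42.3–58.3°C ✗ — fails.
Primer D (19 nt, A=5 T=4 G=4 C=6): GC 10/19 = 52.6% ✓; length 19 ✓; 3' end CCG has 3 G/C ✓; Tm = 64.9 + 41·(10 − 16.4)/19 = 51.1°C ✓ — passes.
Primer E (23 nt, A=9 T=7 G=3 C=4): GC 7/23 = 30.4%, outside 38.8–54.7% ✗; length 23, outside 17–21 ✗; 3' end TGC has 2 G/C ✓; Tm = 64.9 + 41·(7 − 16.4)/23 = 48.1°C ✓ — fails.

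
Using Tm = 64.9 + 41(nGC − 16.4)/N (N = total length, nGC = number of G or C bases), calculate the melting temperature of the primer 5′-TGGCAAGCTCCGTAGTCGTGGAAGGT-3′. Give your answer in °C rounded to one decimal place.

62.7°C

Base counts: A=5, T=6, G=10, C=5; G+C = 15, N = 26.
Tm = 64.9 + 41·(15 − 16.4)/26 = 64.9 + -57.40/26 = 62.7°C.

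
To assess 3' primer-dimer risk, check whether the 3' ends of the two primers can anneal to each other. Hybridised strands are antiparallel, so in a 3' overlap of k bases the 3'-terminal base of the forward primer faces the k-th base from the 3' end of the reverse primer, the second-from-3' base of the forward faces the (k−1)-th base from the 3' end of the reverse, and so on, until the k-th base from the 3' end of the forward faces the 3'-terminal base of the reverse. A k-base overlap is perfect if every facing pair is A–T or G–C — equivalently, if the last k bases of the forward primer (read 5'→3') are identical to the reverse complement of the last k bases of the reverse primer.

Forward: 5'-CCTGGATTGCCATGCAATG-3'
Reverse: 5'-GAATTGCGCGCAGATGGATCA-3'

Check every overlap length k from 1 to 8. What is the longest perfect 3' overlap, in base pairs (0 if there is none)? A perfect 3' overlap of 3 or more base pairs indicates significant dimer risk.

Longest perfect overlap: 2 complementary base pairs; below the dimer-risk threshold (threshold 3).

Last 8 bases (5'→3') — forward …ATGCAATG, reverse …ATGGATCA.
Reverse complement of the reverse primer's last 8 bases: TGATCCAT; its first k bases are the reverse complement of the reverse primer's last k bases, so a perfect k-base overlap needs the forward primer's last k bases to equal them.
Comparing (forward last k vs required): k=1: G vs T ✗; k=2: TG vs TG ✓; k=3: ATG vs TGA ✗; k=4: AATG vs TGAT ✗; k=5: CAATG vs TGATC ✗; k=6: GCAATG vs TGATCC ✗; k=7: TGCAATG vs TGATCCA ✗; k=8: ATGCAATG vs TGATCCAT ✗.
Only k = 2 is perfect, so the longest perfect 3' overlap is 2.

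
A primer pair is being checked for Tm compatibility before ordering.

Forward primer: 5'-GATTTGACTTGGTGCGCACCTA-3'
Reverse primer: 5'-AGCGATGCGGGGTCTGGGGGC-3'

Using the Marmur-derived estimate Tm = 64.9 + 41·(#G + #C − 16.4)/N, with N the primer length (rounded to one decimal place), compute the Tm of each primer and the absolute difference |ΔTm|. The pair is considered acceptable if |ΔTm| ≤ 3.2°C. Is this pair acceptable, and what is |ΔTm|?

|ΔTm| = 9.3°C; the pair is not acceptable.

Forward: G+C = 11, N = 22 → Tm = 64.9 + 41·(11 − 16.4)/22 = 54.8°C.
Reverse: G+C = 16, N = 21 → Tm = 64.9 + 41·(16 − 16.4)/21 = 64.1°C.
|ΔTm| = |54.8 − 64.1| = 9.3°C, > 3.2°C.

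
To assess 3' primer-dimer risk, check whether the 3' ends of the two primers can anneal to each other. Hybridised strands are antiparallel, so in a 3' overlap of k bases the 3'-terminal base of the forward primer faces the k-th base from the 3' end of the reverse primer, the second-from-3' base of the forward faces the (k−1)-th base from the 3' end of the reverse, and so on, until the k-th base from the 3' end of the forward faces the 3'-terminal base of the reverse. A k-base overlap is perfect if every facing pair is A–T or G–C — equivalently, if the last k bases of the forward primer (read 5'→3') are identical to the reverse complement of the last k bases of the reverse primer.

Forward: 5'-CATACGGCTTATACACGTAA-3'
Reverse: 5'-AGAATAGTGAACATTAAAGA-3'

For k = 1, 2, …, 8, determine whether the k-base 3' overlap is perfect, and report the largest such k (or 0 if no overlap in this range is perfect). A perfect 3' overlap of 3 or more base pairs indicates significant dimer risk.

Longest perfect overlap: 0 complementary base pairs; below the dimer-risk threshold (threshold 3).

Last 8 bases (5'→3') — forward …ACACGTAA, reverse …ATTAAAGA.
Reverse complement of the reverse primer's last 8 bases: TCTTTAAT; its first k bases are the reverse complement of the reverse primer's last k bases, so a perfect k-base overlap needs the forward primer's last k bases to equal them.
Comparing (forward last k vs required): k=1: A vs T ✗; k=2: AA vs TC ✗; k=3: TAA vs TCT ✗; k=4: GTAA vs TCTT ✗; k=5: CGTAA vs TCTTT ✗; k=6: ACGTAA vs TCTTTA ✗; k=7: CACGTAA vs TCTTTAA ✗; k=8: ACACGTAA vs TCTTTAAT ✗.
No overlap length from 1 to 8 is perfect, so the longest perfect 3' overlap is 0.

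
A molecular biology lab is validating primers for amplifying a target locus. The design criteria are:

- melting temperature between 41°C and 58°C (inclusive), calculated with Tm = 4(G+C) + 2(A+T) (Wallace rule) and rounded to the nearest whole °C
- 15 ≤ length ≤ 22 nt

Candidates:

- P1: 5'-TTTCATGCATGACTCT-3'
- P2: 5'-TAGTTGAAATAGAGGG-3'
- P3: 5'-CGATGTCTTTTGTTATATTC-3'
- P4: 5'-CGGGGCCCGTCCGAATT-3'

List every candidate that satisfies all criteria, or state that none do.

P1, P2, P3 and P4.

P1 (16 nt, A=3 T=7 G=2 C=4): Tm = 2·10 + 4·6 = 44°C ✓; length 16 ✓ — passes.
P2 (16 nt, A=6 T=4 G=6 C=0): Tm = 2·10 + 4·6 = 44°C ✓; length 16 ✓ — passes.
P3 (20 nt, A=3 T=11 G=3 C=3): Tm = 2·14 + 4·6 = 52°C ✓; length 20 ✓ — passes.
P4 (17 nt, A=2 T=3 G=6 C=6): Tm = 2·5 + 4·12 = 58°C ✓; length 17 ✓ — passes.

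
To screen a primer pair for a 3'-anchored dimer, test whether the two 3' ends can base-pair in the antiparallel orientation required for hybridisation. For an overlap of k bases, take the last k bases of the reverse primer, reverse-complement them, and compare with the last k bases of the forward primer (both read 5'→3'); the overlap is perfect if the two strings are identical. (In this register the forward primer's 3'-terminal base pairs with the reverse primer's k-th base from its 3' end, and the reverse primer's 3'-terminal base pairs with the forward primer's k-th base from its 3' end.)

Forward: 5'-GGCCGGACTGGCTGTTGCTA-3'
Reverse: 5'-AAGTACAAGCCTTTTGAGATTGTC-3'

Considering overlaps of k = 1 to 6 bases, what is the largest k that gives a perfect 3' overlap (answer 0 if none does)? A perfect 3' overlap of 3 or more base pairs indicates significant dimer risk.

Longest perfect overlap: 0 complementary base pairs; below the dimer-risk threshold (threshold 3).

Last 6 bases (5'→3') — forward …TTGCTA, reverse …ATTGTC.
Reverse complement of the reverse primer's last 6 bases: GACAAT; its first k bases are the reverse complement of the reverse primer's last k bases, so a perfect k-base overlap needs the forward primer's last k bases to equal them.
Comparing (forward last k vs required): k=1: A vs G ✗; k=2: TA vs GA ✗; k=3: CTA vs GAC ✗; k=4: GCTA vs GACA ✗; k=5: TGCTA vs GACAA ✗; k=6: TTGCTA vs GACAAT ✗.
No overlap length from 1 to 6 is perfect, so the longest perfect 3' overlap is 0.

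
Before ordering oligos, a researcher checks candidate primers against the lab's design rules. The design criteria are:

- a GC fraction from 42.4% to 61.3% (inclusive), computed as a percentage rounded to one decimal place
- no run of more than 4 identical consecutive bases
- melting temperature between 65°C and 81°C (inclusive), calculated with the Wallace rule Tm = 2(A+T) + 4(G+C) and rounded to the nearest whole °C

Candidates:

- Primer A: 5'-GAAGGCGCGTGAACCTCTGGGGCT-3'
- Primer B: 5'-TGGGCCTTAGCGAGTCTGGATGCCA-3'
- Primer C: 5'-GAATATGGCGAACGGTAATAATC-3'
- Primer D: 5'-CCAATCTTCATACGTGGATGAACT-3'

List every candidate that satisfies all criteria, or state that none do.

Primer B only.

Primer A (24 nt, A=4 T=4 G=10 C=6): GC 16/24 = 66.7%, outside 42.4–61.3% ✗; longest run = 4 ✓; Tm = 2·8 + 4·16 = 80°C ✓ — fails.
Primer B (25 nt, A=4 T=6 G=9 C=6): GC 15/25 = 60.0% ✓; longest run = 3 ✓; Tm = 2·10 + 4·15 = 80°C ✓ — passes.
Primer C (23 nt, A=9 T=5 G=6 C=3): GC 9/23 = 39.1%, outside 42.4–61.3% ✗; longest run = 2 ✓; Tm = 2·14 + 4·9 = 64°C, outside 65–81°C ✗ — fails.
Primer D (24 nt, A=7 T=7 G=4 C=6): GC 10/24 = 41.7%, outside 42.4–61.3% ✗; longest run = 2 ✓; Tm = 2·14 + 4·10 = 68°C ✓ — fails.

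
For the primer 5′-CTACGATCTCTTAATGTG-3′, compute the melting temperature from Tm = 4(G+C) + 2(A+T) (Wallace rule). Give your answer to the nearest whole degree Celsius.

50°C

Base counts: A=4, T=7, G=3, C=4 (length 18).
Tm = 2·(4+7) + 4·(3+4) = 2·11 + 4·7 = 22 + 28 = 50°C.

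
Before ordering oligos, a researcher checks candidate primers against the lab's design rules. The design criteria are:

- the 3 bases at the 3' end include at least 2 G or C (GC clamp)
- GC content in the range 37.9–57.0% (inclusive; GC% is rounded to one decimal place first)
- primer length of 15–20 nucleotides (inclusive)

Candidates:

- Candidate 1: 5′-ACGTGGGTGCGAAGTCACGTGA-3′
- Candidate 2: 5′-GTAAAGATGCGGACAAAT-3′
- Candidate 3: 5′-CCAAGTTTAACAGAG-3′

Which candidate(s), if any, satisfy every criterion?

Candidate 3 only.

Candidate 1 (22 nt, A=5 T=4 G=9 C=4): 3' end TGA has 1 G/C, need ≥2 ✗; GC 13/22 = 59.1%, outside 37.9–57.0% ✗; length 22, outside 15–20 ✗ — fails.
Candidate 2 (18 nt, A=8 T=3 G=5 C=2): 3' end AAT has 0 G/C, need ≥2 ✗; GC 7/18 = 38.9% ✓; length 18 ✓ — fails.
Candidate 3 (15 nt, A=6 T=3 G=3 C=3): 3' end GAG has 2 G/C ✓; GC 6/15 = 40.0% ✓; length 15 ✓ — passes.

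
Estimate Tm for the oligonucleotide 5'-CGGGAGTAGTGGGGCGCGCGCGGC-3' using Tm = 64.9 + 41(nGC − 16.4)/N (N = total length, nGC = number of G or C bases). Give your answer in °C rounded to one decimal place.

71.1°C

Base counts: A=2, T=2, G=14, C=6; G+C = 20, N = 24.
Tm = 64.9 + 41·(20 − 16.4)/24 = 64.9 + 147.60/24 = 71.1°C.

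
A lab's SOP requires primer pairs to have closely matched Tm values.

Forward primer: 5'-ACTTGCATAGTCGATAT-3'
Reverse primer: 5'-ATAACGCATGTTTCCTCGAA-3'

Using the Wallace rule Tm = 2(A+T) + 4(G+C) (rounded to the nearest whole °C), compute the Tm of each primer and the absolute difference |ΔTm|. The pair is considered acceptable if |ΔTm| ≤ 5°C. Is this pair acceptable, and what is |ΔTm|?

Forward: A=5 T=6 G=3 C=3 → Tm = 2·11 + 4·6 = 46°C.
Reverse: A=6 T=6 G=3 C=5 → Tm = 2·12 + 4·8 = 56°C.
|ΔTm| = |46 − 56| = 10°C, > 5°C.

|ΔTm| = 10°C; the pair is not acceptable.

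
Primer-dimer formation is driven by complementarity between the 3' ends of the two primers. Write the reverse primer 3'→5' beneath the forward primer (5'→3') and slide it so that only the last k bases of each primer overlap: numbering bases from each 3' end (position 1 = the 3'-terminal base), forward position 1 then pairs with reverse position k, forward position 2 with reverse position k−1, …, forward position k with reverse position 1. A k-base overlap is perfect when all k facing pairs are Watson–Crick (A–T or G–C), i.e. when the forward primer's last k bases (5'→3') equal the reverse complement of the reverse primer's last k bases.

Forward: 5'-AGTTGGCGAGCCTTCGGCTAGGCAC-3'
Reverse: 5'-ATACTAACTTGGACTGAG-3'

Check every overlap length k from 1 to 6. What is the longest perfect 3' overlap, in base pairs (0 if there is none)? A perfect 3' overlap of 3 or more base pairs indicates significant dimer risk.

Longest perfect overlap: 1 complementary base pair; below the dimer-risk threshold (threshold 3).

Last 6 bases (5'→3') — forward …AGGCAC, reverse …ACTGAG.
Reverse complement of the reverse primer's last 6 bases: CTCAGT; its first k bases are the reverse complement of the reverse primer's last k bases, so a perfect k-base overlap needs the forward primer's last k bases to equal them.
Comparing (forward last k vs required): k=1: C vs C ✓; k=2: AC vs CT ✗; k=3: CAC vs CTC ✗; k=4: GCAC vs CTCA ✗; k=5: GGCAC vs CTCAG ✗; k=6: AGGCAC vs CTCAGT ✗.
Only k = 1 is perfect, so the longest perfect 3' overlap is 1.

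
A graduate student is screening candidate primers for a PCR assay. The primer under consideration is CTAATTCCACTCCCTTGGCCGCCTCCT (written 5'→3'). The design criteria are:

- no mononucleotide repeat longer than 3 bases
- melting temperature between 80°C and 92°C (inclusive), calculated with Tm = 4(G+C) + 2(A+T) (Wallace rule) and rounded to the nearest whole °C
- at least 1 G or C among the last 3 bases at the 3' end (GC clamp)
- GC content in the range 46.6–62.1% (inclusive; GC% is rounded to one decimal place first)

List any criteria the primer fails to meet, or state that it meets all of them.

Base counts: A=3, T=8, G=3, C=13 (length 27).
homopolymer run: longest run = 3 ✓
Tm: Tm = 2·11 + 4·16 = 86°C ✓
GC clamp: 3' end CCT has 2 G/C ✓
GC content: GC 16/27 = 59.3% ✓

Meets all criteria.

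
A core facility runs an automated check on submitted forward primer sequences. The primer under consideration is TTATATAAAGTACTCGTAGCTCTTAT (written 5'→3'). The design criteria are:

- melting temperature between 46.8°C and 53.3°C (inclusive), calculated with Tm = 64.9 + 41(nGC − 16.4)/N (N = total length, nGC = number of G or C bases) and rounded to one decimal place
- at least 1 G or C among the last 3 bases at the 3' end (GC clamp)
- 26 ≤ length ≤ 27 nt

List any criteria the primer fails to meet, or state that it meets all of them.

Base counts: A=8, T=11, G=3, C=4 (length 26).
Tm: Tm = 64.9 + 41·(7 − 16.4)/26 = 50.1°C ✓
GC clamp: 3' end TAT has 0 G/C, need ≥1 ✗
length: length 26 ✓

Fails: GC clamp.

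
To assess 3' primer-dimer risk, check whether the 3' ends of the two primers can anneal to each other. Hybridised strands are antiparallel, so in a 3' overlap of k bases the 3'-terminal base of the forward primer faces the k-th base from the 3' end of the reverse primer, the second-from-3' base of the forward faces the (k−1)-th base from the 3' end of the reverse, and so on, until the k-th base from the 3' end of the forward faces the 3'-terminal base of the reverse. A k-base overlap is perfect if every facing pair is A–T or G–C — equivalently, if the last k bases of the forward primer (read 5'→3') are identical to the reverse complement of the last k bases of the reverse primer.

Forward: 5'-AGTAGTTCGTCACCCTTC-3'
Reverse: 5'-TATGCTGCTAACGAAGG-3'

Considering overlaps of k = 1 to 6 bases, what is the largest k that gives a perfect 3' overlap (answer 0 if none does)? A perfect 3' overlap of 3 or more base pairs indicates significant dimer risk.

Longest perfect overlap: 5 complementary base pairs; significant dimer risk (threshold 3).

Last 6 bases (5'→3') — forward …CCCTTC, reverse …CGAAGG.
Reverse complement of the reverse primer's last 6 bases: CCTTCG; its first k bases are the reverse complement of the reverse primer's last k bases, so a perfect k-base overlap needs the forward primer's last k bases to equal them.
Comparing (forward last k vs required): k=1: C vs C ✓; k=2: TC vs CC ✗; k=3: TTC vs CCT ✗; k=4: CTTC vs CCTT ✗; k=5: CCTTC vs CCTTC ✓; k=6: CCCTTC vs CCTTCG ✗.
Perfect overlaps at k = 1, 5; the largest is 5.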